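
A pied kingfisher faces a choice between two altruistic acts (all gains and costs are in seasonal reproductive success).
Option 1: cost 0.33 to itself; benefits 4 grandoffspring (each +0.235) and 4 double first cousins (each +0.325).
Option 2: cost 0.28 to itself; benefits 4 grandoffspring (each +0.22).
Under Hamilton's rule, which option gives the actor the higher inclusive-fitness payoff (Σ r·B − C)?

Option 1: r to a grandoffspring = 0.25.
Option 1: r to a double first cousin = 0.25.
Option 1: Σ r·B − C = (4·0.25·0.235 + 4·0.25·0.325) − 0.33 = 0.23.
Option 2: r to a grandoffspring = 0.25.
Option 2: Σ r·B − C = (4·0.25·0.22) − 0.28 = -0.06.
Option 1 has the higher net inclusive-fitness payoff.

Option 1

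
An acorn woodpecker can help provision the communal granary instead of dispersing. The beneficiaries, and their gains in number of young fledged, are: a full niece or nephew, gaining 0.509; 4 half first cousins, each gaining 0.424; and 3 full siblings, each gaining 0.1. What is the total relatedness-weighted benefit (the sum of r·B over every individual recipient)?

r to a full niece or nephew = 0.25 (full aunt/uncle↔niece/nephew: two paths of length 3 through the shared grandparent pair: r = 2·(1/2)^3 = 1/4).
r to a half first cousin = 1/16 (half first cousins share one grandparent — one path of length 4: r = (1/2)^4 = 1/16).
r to a full sibling = 0.5 (full sibs share both parents — two paths of length 2: r = 2·(1/2)^2 = 1/2).
Summing one r·B term per recipient: 1·0.25·0.509 + 4·0.0625·0.424 + 3·0.5·0.1 = 0.38325.

0.38325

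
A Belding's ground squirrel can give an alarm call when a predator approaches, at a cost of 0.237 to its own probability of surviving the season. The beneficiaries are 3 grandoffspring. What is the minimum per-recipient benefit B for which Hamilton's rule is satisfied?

0.316

r to a grandoffspring = 1/4 (two parent–offspring links: r = (1/2)^2 = 1/4).
Hamilton's rule with n recipients of equal r: n·r·B > C, so B > C/(n·r) = 0.237/(3·0.25) = 0.316.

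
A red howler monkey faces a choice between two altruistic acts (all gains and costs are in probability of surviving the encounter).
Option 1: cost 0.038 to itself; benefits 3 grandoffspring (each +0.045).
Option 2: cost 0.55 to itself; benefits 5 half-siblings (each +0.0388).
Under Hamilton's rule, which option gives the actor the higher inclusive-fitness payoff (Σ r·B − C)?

Option 1

Option 1: r to a grandoffspring = 0.25.
Option 1: Σ r·B − C = (3·0.25·0.045) − 0.038 = -0.00425.
Option 2: r to a half-sibling = 0.25.
Option 2: Σ r·B − C = (5·0.25·0.0388) − 0.55 = -0.5015.
Option 1 has the higher net inclusive-fitness payoff.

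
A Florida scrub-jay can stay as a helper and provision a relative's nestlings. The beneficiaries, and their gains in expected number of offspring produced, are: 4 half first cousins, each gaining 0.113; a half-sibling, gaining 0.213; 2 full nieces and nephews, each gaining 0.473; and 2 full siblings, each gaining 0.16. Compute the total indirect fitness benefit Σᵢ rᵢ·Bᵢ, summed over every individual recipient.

r to a half first cousin = 1/16 (half first cousins share one grandparent — one path of length 4: r = (1/2)^4 = 1/16).
r to a half-sibling = 0.25 (half-sibs share one parent — one path of length 2: r = (1/2)^2 = 1/4).
r to a full niece or nephew = 0.25 (full aunt/uncle↔niece/nephew: two paths of length 3 through the shared grandparent pair: r = 2·(1/2)^3 = 1/4).
r to a full sibling = 0.5 (full sibs share both parents — two paths of length 2: r = 2·(1/2)^2 = 1/2).
Summing one r·B term per recipient: 4·0.0625·0.113 + 1·0.25·0.213 + 2·0.25·0.473 + 2·0.5·0.16 = 0.478.

0.478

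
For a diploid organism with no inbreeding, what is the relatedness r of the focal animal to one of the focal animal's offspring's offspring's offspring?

Each parent–offspring link contributes a factor of 1/2, and independent paths through distinct common ancestors add.
Three parent–offspring links: r = (1/2)^3 = 1/8.

0.125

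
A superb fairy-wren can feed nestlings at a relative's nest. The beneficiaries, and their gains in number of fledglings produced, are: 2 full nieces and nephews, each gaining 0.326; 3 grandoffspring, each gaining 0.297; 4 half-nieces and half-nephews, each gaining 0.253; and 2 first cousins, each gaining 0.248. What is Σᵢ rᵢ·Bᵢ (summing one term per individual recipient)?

r to a full niece or nephew = 1/4 (full aunt/uncle↔niece/nephew: two paths of length 3 through the shared grandparent pair: r = 2·(1/2)^3 = 1/4).
r to a grandoffspring = 1/4 (two parent–offspring links: r = (1/2)^2 = 1/4).
r to a half-niece or half-nephew = 1/8 (half-aunt/uncle↔niece/nephew: one path of length 3: r = (1/2)^3 = 1/8).
r to a first cousin = 0.125 (first cousins share one grandparent pair — two paths of length 4: r = 2·(1/2)^4 = 1/8).
Summing one r·B term per recipient: 2·0.25·0.326 + 3·0.25·0.297 + 4·0.125·0.253 + 2·0.125·0.248 = 0.57425.

0.57425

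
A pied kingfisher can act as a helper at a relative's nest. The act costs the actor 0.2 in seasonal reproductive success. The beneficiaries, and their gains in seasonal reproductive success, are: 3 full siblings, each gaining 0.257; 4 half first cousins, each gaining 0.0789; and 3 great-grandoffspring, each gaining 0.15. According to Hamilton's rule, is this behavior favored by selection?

Yes

Hamilton's rule: the trait is favored when the sum of r·B over every recipient exceeds the actor's cost C.
r to a full sibling = 1/2 (full sibs share both parents — two paths of length 2: r = 2·(1/2)^2 = 1/2).
r to a half first cousin = 0.0625 (half first cousins share one grandparent — one path of length 4: r = (1/2)^4 = 1/16).
r to a great-grandoffspring = 1/8 (three parent–offspring links: r = (1/2)^3 = 1/8).
Summing one r·B term per recipient: 3·0.5·0.257 + 4·0.0625·0.0789 + 3·0.125·0.15 = 0.461475.
0.461475 > 0.2: the indirect benefit exceeds the cost.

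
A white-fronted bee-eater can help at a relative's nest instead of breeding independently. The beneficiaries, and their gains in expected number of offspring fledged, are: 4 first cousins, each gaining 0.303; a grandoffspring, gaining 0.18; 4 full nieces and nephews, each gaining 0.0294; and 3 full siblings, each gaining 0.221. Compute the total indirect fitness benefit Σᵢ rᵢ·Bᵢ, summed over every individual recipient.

r to a first cousin = 0.125 (first cousins share one grandparent pair — two paths of length 4: r = 2·(1/2)^4 = 1/8).
r to a grandoffspring = 1/4 (two parent–offspring links: r = (1/2)^2 = 1/4).
r to a full niece or nephew = 1/4 (full aunt/uncle↔niece/nephew: two paths of length 3 through the shared grandparent pair: r = 2·(1/2)^3 = 1/4).
r to a full sibling = 1/2 (full sibs share both parents — two paths of length 2: r = 2·(1/2)^2 = 1/2).
Summing one r·B term per recipient: 4·0.125·0.303 + 1·0.25·0.18 + 4·0.25·0.0294 + 3·0.5·0.221 = 0.5574.

0.5574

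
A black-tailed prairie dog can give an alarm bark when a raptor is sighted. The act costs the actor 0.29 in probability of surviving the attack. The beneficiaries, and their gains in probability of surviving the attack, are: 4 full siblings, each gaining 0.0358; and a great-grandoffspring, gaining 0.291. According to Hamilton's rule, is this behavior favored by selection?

No

Hamilton's rule: the trait is favored when the sum of r·B over every recipient exceeds the actor's cost C.
r to a full sibling = 1/2 (full sibs share both parents — two paths of length 2: r = 2·(1/2)^2 = 1/2).
r to a great-grandoffspring = 0.125 (three parent–offspring links: r = (1/2)^3 = 1/8).
Summing one r·B term per recipient: 4·0.5·0.0358 + 1·0.125·0.291 = 0.107975.
0.107975 < 0.29: the indirect benefit is less than the cost.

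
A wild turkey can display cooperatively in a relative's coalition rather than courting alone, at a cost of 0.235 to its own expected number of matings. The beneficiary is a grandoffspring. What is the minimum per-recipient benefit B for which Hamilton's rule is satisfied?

r to a grandoffspring = 0.25 (two parent–offspring links: r = (1/2)^2 = 1/4).
Hamilton's rule with n recipients of equal r: n·r·B > C, so B > C/(n·r) = 0.235/(1·0.25) = 0.94.

0.94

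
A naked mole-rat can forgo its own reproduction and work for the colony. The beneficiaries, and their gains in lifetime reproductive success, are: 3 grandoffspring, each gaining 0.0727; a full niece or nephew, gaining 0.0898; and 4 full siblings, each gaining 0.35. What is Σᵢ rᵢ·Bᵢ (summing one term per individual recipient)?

0.776975

r to a grandoffspring = 0.25 (two parent–offspring links: r = (1/2)^2 = 1/4).
r to a full niece or nephew = 0.25 (full aunt/uncle↔niece/nephew: two paths of length 3 through the shared grandparent pair: r = 2·(1/2)^3 = 1/4).
r to a full sibling = 1/2 (full sibs share both parents — two paths of length 2: r = 2·(1/2)^2 = 1/2).
Summing one r·B term per recipient: 3·0.25·0.0727 + 1·0.25·0.0898 + 4·0.5·0.35 = 0.776975.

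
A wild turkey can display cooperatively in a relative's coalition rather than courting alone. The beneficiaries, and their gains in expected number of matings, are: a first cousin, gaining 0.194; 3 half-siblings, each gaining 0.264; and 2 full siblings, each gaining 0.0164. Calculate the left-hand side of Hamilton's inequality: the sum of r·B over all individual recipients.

r to a first cousin = 1/8 (first cousins share one grandparent pair — two paths of length 4: r = 2·(1/2)^4 = 1/8).
r to a half-sibling = 1/4 (half-sibs share one parent — one path of length 2: r = (1/2)^2 = 1/4).
r to a full sibling = 1/2 (full sibs share both parents — two paths of length 2: r = 2·(1/2)^2 = 1/2).
Summing one r·B term per recipient: 1·0.125·0.194 + 3·0.25·0.264 + 2·0.5·0.0164 = 0.23865.

0.23865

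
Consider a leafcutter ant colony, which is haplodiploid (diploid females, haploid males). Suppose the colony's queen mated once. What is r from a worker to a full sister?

Haplodiploid full sisters inherit their father's entire haploid genome identically (contributing 1/2) and on average half of their mother's contribution (1/2 · 1/2 = 1/4); r = 1/2 + 1/4 = 3/4.

0.75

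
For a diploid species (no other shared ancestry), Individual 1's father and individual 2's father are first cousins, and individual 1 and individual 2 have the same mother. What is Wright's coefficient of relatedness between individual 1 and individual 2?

0.28125

With two independent routes of shared ancestry, r is the sum of the two contributions.
Individual 1 and individual 2 are related in two ways: second cousins through their fathers (r = 1/32) and half-sibs through their shared mother (r = 1/4).
r = 1/32 + 1/4 = 0.28125.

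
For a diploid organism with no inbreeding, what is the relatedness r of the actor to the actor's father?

Each parent–offspring link contributes a factor of 1/2, and independent paths through distinct common ancestors add.
One parent–offspring link: r = (1/2)^1 = 1/2.

0.5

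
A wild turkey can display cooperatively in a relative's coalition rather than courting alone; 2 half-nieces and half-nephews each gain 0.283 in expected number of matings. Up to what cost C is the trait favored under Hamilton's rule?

0.07075

r to a half-niece or half-nephew = 0.125 (half-aunt/uncle↔niece/nephew: one path of length 3: r = (1/2)^3 = 1/8).
Hamilton's rule: n·r·B > C, so the trait is favored while C < n·r·B = 2·0.125·0.283 = 0.07075.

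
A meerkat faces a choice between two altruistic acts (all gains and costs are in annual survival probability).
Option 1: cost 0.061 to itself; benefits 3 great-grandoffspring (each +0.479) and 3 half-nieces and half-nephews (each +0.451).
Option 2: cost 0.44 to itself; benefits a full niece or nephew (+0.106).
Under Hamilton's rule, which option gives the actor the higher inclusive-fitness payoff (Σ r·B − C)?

Option 1

Option 1: r to a great-grandoffspring = 0.125.
Option 1: r to a half-niece or half-nephew = 0.125.
Option 1: Σ r·B − C = (3·0.125·0.479 + 3·0.125·0.451) − 0.061 = 0.28775.
Option 2: r to a full niece or nephew = 0.25.
Option 2: Σ r·B − C = (1·0.25·0.106) − 0.44 = -0.4135.
Option 1 has the higher net inclusive-fitness payoff.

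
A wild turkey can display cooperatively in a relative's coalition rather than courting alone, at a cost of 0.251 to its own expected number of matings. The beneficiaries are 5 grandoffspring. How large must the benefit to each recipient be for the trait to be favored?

0.2008

r to a grandoffspring = 1/4 (two parent–offspring links: r = (1/2)^2 = 1/4).
Hamilton's rule with n recipients of equal r: n·r·B > C, so B > C/(n·r) = 0.251/(5·0.25) = 0.2008.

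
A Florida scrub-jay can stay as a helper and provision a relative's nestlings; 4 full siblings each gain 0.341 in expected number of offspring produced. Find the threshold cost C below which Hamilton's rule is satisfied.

0.682

r to a full sibling = 1/2 (full sibs share both parents — two paths of length 2: r = 2·(1/2)^2 = 1/2).
Hamilton's rule: n·r·B > C, so the trait is favored while C < n·r·B = 4·0.5·0.341 = 0.682.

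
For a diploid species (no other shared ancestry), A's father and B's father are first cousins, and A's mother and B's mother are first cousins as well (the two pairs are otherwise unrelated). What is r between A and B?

0.0625

Relatedness sums over independent paths through distinct common ancestors.
A and B are related in two ways: second cousins through their fathers (r = 1/32) and second cousins through their mothers (r = 1/32).
r = 1/32 + 1/32 = 0.0625.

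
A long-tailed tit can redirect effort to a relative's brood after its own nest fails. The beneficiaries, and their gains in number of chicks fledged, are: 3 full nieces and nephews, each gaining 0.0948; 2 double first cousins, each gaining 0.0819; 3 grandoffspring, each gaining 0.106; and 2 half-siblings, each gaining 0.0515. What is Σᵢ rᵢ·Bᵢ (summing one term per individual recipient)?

0.2173

r to a full niece or nephew = 0.25 (full aunt/uncle↔niece/nephew: two paths of length 3 through the shared grandparent pair: r = 2·(1/2)^3 = 1/4).
r to a double first cousin = 1/4 (double first cousins share both grandparent pairs — four paths of length 4: r = 4·(1/2)^4 = 1/4).
r to a grandoffspring = 0.25 (two parent–offspring links: r = (1/2)^2 = 1/4).
r to a half-sibling = 1/4 (half-sibs share one parent — one path of length 2: r = (1/2)^2 = 1/4).
Summing one r·B term per recipient: 3·0.25·0.0948 + 2·0.25·0.0819 + 3·0.25·0.106 + 2·0.25·0.0515 = 0.2173.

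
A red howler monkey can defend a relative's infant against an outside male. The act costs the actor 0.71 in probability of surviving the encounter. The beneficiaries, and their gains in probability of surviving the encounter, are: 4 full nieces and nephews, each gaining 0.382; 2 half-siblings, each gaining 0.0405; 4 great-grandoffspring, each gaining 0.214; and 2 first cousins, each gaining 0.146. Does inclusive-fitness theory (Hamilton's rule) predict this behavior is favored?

Hamilton's rule: the trait is favored when the sum of r·B over every recipient exceeds the actor's cost C.
r to a full niece or nephew = 1/4 (full aunt/uncle↔niece/nephew: two paths of length 3 through the shared grandparent pair: r = 2·(1/2)^3 = 1/4).
r to a half-sibling = 1/4 (half-sibs share one parent — one path of length 2: r = (1/2)^2 = 1/4).
r to a great-grandoffspring = 0.125 (three parent–offspring links: r = (1/2)^3 = 1/8).
r to a first cousin = 0.125 (first cousins share one grandparent pair — two paths of length 4: r = 2·(1/2)^4 = 1/8).
Summing one r·B term per recipient: 4·0.25·0.382 + 2·0.25·0.0405 + 4·0.125·0.214 + 2·0.125·0.146 = 0.54575.
0.54575 < 0.71: the indirect benefit is less than the cost.

No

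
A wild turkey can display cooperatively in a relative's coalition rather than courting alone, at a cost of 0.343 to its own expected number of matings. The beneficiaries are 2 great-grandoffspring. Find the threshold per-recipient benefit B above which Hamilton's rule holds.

r to a great-grandoffspring = 0.125 (three parent–offspring links: r = (1/2)^3 = 1/8).
Hamilton's rule with n recipients of equal r: n·r·B > C, so B > C/(n·r) = 0.343/(2·0.125) = 1.372.

1.372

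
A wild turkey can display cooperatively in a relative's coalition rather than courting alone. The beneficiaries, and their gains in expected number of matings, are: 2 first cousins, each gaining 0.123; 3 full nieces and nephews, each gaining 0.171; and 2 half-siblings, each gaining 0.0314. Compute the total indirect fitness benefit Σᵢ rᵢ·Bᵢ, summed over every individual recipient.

r to a first cousin = 0.125 (first cousins share one grandparent pair — two paths of length 4: r = 2·(1/2)^4 = 1/8).
r to a full niece or nephew = 1/4 (full aunt/uncle↔niece/nephew: two paths of length 3 through the shared grandparent pair: r = 2·(1/2)^3 = 1/4).
r to a half-sibling = 0.25 (half-sibs share one parent — one path of length 2: r = (1/2)^2 = 1/4).
Summing one r·B term per recipient: 2·0.125·0.123 + 3·0.25·0.171 + 2·0.25·0.0314 = 0.1747.

0.1747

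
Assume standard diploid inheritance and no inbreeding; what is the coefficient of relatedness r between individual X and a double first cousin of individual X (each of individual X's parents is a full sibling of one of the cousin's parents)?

Each parent–offspring link contributes a factor of 1/2, and independent paths through distinct common ancestors add.
Double first cousins share both grandparent pairs — four paths of length 4: r = 4·(1/2)^4 = 1/4.

0.25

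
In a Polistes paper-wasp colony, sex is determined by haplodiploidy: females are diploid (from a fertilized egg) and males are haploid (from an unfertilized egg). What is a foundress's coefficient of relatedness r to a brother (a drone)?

Her haploid brother carries none of their father's genes and a random half of their mother's genome; that half matches the maternal half of her own genome with probability 1/2: r = 1/2 · 1/2 = 1/4.

0.25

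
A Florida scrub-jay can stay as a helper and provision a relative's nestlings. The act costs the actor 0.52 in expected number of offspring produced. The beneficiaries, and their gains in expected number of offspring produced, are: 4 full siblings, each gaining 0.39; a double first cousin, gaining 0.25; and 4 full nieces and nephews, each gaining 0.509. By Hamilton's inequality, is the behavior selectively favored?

Yes

Hamilton's rule: the trait is favored when the sum of r·B over every recipient exceeds the actor's cost C.
r to a full sibling = 0.5 (full sibs share both parents — two paths of length 2: r = 2·(1/2)^2 = 1/2).
r to a double first cousin = 1/4 (double first cousins share both grandparent pairs — four paths of length 4: r = 4·(1/2)^4 = 1/4).
r to a full niece or nephew = 1/4 (full aunt/uncle↔niece/nephew: two paths of length 3 through the shared grandparent pair: r = 2·(1/2)^3 = 1/4).
Summing one r·B term per recipient: 4·0.5·0.39 + 1·0.25·0.25 + 4·0.25·0.509 = 1.3515.
1.3515 > 0.52: the indirect benefit exceeds the cost.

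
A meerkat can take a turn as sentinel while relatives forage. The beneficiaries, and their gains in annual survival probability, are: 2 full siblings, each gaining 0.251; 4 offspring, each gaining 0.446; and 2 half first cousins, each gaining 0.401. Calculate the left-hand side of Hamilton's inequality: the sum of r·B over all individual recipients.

1.193125

r to a full sibling = 1/2 (full sibs share both parents — two paths of length 2: r = 2·(1/2)^2 = 1/2).
r to an offspring = 1/2 (one parent–offspring link: r = (1/2)^1 = 1/2).
r to a half first cousin = 1/16 (half first cousins share one grandparent — one path of length 4: r = (1/2)^4 = 1/16).
Summing one r·B term per recipient: 2·0.5·0.251 + 4·0.5·0.446 + 2·0.0625·0.401 = 1.193125.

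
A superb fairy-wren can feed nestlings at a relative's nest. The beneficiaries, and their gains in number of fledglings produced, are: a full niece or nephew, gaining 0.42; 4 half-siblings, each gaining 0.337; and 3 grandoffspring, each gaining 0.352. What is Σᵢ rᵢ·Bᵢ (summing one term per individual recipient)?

0.706

r to a full niece or nephew = 1/4 (full aunt/uncle↔niece/nephew: two paths of length 3 through the shared grandparent pair: r = 2·(1/2)^3 = 1/4).
r to a half-sibling = 1/4 (half-sibs share one parent — one path of length 2: r = (1/2)^2 = 1/4).
r to a grandoffspring = 0.25 (two parent–offspring links: r = (1/2)^2 = 1/4).
Summing one r·B term per recipient: 1·0.25·0.42 + 4·0.25·0.337 + 3·0.25·0.352 = 0.706.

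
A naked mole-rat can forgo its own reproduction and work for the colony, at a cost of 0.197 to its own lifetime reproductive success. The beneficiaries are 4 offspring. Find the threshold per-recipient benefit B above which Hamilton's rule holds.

r to an offspring = 1/2 (one parent–offspring link: r = (1/2)^1 = 1/2).
Hamilton's rule with n recipients of equal r: n·r·B > C, so B > C/(n·r) = 0.197/(4·0.5) = 0.0985.

0.0985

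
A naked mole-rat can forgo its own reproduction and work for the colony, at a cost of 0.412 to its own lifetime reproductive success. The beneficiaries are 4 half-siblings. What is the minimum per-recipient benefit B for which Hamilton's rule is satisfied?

0.412

r to a half-sibling = 0.25 (half-sibs share one parent — one path of length 2: r = (1/2)^2 = 1/4).
Hamilton's rule with n recipients of equal r: n·r·B > C, so B > C/(n·r) = 0.412/(4·0.25) = 0.412.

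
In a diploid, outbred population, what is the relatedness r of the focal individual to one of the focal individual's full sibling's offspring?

Each parent–offspring link contributes a factor of 1/2, and independent paths through distinct common ancestors add.
Full aunt/uncle↔niece/nephew: two paths of length 3 through the shared grandparent pair: r = 2·(1/2)^3 = 1/4.

0.25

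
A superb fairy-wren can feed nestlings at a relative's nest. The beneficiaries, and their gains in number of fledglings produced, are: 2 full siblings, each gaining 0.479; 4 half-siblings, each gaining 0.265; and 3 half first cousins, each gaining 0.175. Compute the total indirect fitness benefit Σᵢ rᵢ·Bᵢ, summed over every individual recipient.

r to a full sibling = 0.5 (full sibs share both parents — two paths of length 2: r = 2·(1/2)^2 = 1/2).
r to a half-sibling = 1/4 (half-sibs share one parent — one path of length 2: r = (1/2)^2 = 1/4).
r to a half first cousin = 1/16 (half first cousins share one grandparent — one path of length 4: r = (1/2)^4 = 1/16).
Summing one r·B term per recipient: 2·0.5·0.479 + 4·0.25·0.265 + 3·0.0625·0.175 = 0.7768125.

0.7768125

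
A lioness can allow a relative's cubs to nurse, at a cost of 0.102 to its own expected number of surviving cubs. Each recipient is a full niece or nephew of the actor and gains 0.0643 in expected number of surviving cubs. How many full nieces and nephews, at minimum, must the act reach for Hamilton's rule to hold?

7

r to a full niece or nephew = 0.25 (full aunt/uncle↔niece/nephew: two paths of length 3 through the shared grandparent pair: r = 2·(1/2)^3 = 1/4).
Hamilton's rule: n·r·B > C  ⇒  n > C/(r·B) = 0.102/(0.25·0.0643) = 6.345.
The smallest integer exceeding 6.345 is 7.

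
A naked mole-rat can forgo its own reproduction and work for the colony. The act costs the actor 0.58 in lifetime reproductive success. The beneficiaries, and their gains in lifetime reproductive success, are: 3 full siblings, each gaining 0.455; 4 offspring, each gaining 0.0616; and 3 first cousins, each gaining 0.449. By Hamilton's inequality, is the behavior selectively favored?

Yes

Hamilton's rule: the trait is favored when the sum of r·B over every recipient exceeds the actor's cost C.
r to a full sibling = 1/2 (full sibs share both parents — two paths of length 2: r = 2·(1/2)^2 = 1/2).
r to an offspring = 1/2 (one parent–offspring link: r = (1/2)^1 = 1/2).
r to a first cousin = 1/8 (first cousins share one grandparent pair — two paths of length 4: r = 2·(1/2)^4 = 1/8).
Summing one r·B term per recipient: 3·0.5·0.455 + 4·0.5·0.0616 + 3·0.125·0.449 = 0.974075.
0.974075 > 0.58: the indirect benefit exceeds the cost.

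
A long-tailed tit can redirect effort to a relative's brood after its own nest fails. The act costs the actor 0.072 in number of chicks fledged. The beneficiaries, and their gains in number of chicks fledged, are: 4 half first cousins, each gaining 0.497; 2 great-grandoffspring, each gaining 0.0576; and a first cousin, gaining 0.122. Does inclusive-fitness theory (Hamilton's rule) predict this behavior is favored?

Hamilton's rule: the trait is favored when the sum of r·B over every recipient exceeds the actor's cost C.
r to a half first cousin = 0.0625 (half first cousins share one grandparent — one path of length 4: r = (1/2)^4 = 1/16).
r to a great-grandoffspring = 1/8 (three parent–offspring links: r = (1/2)^3 = 1/8).
r to a first cousin = 1/8 (first cousins share one grandparent pair — two paths of length 4: r = 2·(1/2)^4 = 1/8).
Summing one r·B term per recipient: 4·0.0625·0.497 + 2·0.125·0.0576 + 1·0.125·0.122 = 0.1539.
0.1539 > 0.072: the indirect benefit exceeds the cost.

Yes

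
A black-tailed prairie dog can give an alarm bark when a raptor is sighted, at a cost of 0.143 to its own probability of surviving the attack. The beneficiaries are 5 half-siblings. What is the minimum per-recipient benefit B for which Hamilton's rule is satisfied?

0.1144

r to a half-sibling = 0.25 (half-sibs share one parent — one path of length 2: r = (1/2)^2 = 1/4).
Hamilton's rule with n recipients of equal r: n·r·B > C, so B > C/(n·r) = 0.143/(5·0.25) = 0.1144.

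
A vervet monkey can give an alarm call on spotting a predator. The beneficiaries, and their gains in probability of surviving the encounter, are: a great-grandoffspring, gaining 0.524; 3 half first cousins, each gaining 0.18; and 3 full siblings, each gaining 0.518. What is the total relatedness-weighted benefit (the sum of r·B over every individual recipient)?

0.87625

r to a great-grandoffspring = 0.125 (three parent–offspring links: r = (1/2)^3 = 1/8).
r to a half first cousin = 0.0625 (half first cousins share one grandparent — one path of length 4: r = (1/2)^4 = 1/16).
r to a full sibling = 1/2 (full sibs share both parents — two paths of length 2: r = 2·(1/2)^2 = 1/2).
Summing one r·B term per recipient: 1·0.125·0.524 + 3·0.0625·0.18 + 3·0.5·0.518 = 0.87625.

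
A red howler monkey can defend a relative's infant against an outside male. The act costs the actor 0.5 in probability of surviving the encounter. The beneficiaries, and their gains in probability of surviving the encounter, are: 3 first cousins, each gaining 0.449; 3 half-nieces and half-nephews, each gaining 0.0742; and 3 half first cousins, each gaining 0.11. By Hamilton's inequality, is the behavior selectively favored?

No

Hamilton's rule: the trait is favored when the sum of r·B over every recipient exceeds the actor's cost C.
r to a first cousin = 1/8 (first cousins share one grandparent pair — two paths of length 4: r = 2·(1/2)^4 = 1/8).
r to a half-niece or half-nephew = 0.125 (half-aunt/uncle↔niece/nephew: one path of length 3: r = (1/2)^3 = 1/8).
r to a half first cousin = 0.0625 (half first cousins share one grandparent — one path of length 4: r = (1/2)^4 = 1/16).
Summing one r·B term per recipient: 3·0.125·0.449 + 3·0.125·0.0742 + 3·0.0625·0.11 = 0.216825.
0.216825 < 0.5: the indirect benefit is less than the cost.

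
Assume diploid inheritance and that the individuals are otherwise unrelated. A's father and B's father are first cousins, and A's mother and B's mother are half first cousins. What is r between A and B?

Independent pedigree routes through distinct common ancestors add.
A and B are related in two ways: second cousins through their fathers (r = 1/32) and half second cousins through their mothers (r = 1/64).
r = 1/32 + 1/64 = 3/64 = 0.046875.

0.046875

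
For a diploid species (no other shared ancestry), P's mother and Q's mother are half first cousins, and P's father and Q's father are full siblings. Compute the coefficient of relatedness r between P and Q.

Independent pedigree routes through distinct common ancestors add.
P and Q are related in two ways: half second cousins through their mothers (r = 1/64) and first cousins through their fathers (r = 1/8).
r = 1/64 + 1/8 = 9/64 = 0.140625.

0.140625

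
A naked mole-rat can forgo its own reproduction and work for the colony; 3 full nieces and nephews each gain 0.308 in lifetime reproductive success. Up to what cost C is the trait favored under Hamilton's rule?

0.231

r to a full niece or nephew = 1/4 (full aunt/uncle↔niece/nephew: two paths of length 3 through the shared grandparent pair: r = 2·(1/2)^3 = 1/4).
Hamilton's rule: n·r·B > C, so the trait is favored while C < n·r·B = 3·0.25·0.308 = 0.231.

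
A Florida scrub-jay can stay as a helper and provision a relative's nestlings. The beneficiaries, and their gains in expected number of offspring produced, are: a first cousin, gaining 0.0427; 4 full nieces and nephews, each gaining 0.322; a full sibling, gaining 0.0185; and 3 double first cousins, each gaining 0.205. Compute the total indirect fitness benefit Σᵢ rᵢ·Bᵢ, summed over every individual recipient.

0.4903375

r to a first cousin = 0.125 (first cousins share one grandparent pair — two paths of length 4: r = 2·(1/2)^4 = 1/8).
r to a full niece or nephew = 0.25 (full aunt/uncle↔niece/nephew: two paths of length 3 through the shared grandparent pair: r = 2·(1/2)^3 = 1/4).
r to a full sibling = 0.5 (full sibs share both parents — two paths of length 2: r = 2·(1/2)^2 = 1/2).
r to a double first cousin = 0.25 (double first cousins share both grandparent pairs — four paths of length 4: r = 4·(1/2)^4 = 1/4).
Summing one r·B term per recipient: 1·0.125·0.0427 + 4·0.25·0.322 + 1·0.5·0.0185 + 3·0.25·0.205 = 0.4903375.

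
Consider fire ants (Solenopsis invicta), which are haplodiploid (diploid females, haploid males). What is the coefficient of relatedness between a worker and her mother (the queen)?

0.5

One meiotic link between diploid queen and diploid daughter: r = 1/2.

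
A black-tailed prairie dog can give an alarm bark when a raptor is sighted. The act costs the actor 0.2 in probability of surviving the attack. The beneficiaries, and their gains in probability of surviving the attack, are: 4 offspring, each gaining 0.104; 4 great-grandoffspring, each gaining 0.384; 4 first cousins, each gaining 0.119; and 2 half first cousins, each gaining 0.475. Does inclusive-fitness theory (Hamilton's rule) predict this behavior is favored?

Yes

Hamilton's rule: the trait is favored when the sum of r·B over every recipient exceeds the actor's cost C.
r to an offspring = 1/2 (one parent–offspring link: r = (1/2)^1 = 1/2).
r to a great-grandoffspring = 0.125 (three parent–offspring links: r = (1/2)^3 = 1/8).
r to a first cousin = 1/8 (first cousins share one grandparent pair — two paths of length 4: r = 2·(1/2)^4 = 1/8).
r to a half first cousin = 1/16 (half first cousins share one grandparent — one path of length 4: r = (1/2)^4 = 1/16).
Summing one r·B term per recipient: 4·0.5·0.104 + 4·0.125·0.384 + 4·0.125·0.119 + 2·0.0625·0.475 = 0.518875.
0.518875 > 0.2: the indirect benefit exceeds the cost.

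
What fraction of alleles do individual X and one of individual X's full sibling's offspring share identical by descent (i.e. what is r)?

0.25

Each parent–offspring link contributes a factor of 1/2, and independent paths through distinct common ancestors add.
Full aunt/uncle↔niece/nephew: two paths of length 3 through the shared grandparent pair: r = 2·(1/2)^3 = 1/4.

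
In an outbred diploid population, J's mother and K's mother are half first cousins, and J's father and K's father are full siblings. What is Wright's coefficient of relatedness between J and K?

0.140625

Independent pedigree routes through distinct common ancestors add.
J and K are related in two ways: half second cousins through their mothers (r = 1/64) and first cousins through their fathers (r = 1/8).
r = 1/64 + 1/8 = 9/64 = 0.140625.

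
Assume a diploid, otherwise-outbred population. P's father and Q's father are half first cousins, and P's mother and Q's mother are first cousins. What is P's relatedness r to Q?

Relatedness sums over independent paths through distinct common ancestors.
P and Q are related in two ways: half second cousins through their fathers (r = 1/64) and second cousins through their mothers (r = 1/32).
r = 1/64 + 1/32 = 0.046875.

0.046875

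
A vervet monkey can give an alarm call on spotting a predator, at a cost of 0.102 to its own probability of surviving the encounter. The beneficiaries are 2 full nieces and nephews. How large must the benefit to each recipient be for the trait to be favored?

r to a full niece or nephew = 1/4 (full aunt/uncle↔niece/nephew: two paths of length 3 through the shared grandparent pair: r = 2·(1/2)^3 = 1/4).
Hamilton's rule with n recipients of equal r: n·r·B > C, so B > C/(n·r) = 0.102/(2·0.25) = 0.204.

0.204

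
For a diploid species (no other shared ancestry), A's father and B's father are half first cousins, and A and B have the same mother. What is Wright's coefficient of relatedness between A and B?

0.265625

Independent pedigree routes through distinct common ancestors add.
A and B are related in two ways: half second cousins through their fathers (r = 1/64) and half-sibs through their shared mother (r = 1/4).
r = 1/64 + 1/4 = 17/64 = 0.265625.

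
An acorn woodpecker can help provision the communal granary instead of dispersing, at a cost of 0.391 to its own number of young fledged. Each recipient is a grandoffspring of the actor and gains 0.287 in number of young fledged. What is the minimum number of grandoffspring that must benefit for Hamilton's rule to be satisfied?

6

r to a grandoffspring = 1/4 (two parent–offspring links: r = (1/2)^2 = 1/4).
Hamilton's rule: n·r·B > C  ⇒  n > C/(r·B) = 0.391/(0.25·0.287) = 5.449.
The smallest integer exceeding 5.449 is 6.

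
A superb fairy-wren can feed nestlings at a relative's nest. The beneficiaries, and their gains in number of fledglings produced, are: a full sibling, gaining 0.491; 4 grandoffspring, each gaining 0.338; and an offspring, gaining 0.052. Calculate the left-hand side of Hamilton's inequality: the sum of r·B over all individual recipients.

r to a full sibling = 0.5 (full sibs share both parents — two paths of length 2: r = 2·(1/2)^2 = 1/2).
r to a grandoffspring = 1/4 (two parent–offspring links: r = (1/2)^2 = 1/4).
r to an offspring = 1/2 (one parent–offspring link: r = (1/2)^1 = 1/2).
Summing one r·B term per recipient: 1·0.5·0.491 + 4·0.25·0.338 + 1·0.5·0.052 = 0.6095.

0.6095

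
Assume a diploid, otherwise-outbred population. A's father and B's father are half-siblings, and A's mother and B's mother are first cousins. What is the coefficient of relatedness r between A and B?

0.09375

Relatedness sums over independent paths through distinct common ancestors.
A and B are related in two ways: half first cousins through their fathers (r = 1/16) and second cousins through their mothers (r = 1/32).
r = 1/16 + 1/32 = 3/32 = 0.09375.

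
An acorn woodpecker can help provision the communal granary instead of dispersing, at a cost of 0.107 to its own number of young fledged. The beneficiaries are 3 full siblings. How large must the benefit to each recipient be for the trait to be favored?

0.0713

r to a full sibling = 0.5 (full sibs share both parents — two paths of length 2: r = 2·(1/2)^2 = 1/2).
Hamilton's rule with n recipients of equal r: n·r·B > C, so B > C/(n·r) = 0.107/(3·0.5) = 0.0713.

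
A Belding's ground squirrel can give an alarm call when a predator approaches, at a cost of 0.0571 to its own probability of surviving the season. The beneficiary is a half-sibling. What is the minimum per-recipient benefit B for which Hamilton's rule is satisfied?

0.2284

r to a half-sibling = 1/4 (half-sibs share one parent — one path of length 2: r = (1/2)^2 = 1/4).
Hamilton's rule with n recipients of equal r: n·r·B > C, so B > C/(n·r) = 0.0571/(1·0.25) = 0.2284.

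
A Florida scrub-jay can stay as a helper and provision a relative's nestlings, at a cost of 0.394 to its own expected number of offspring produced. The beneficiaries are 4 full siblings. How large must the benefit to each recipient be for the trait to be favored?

r to a full sibling = 1/2 (full sibs share both parents — two paths of length 2: r = 2·(1/2)^2 = 1/2).
Hamilton's rule with n recipients of equal r: n·r·B > C, so B > C/(n·r) = 0.394/(4·0.5) = 0.197.

0.197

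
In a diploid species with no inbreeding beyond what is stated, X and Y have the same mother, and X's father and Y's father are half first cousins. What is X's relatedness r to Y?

0.265625

Independent pedigree routes through distinct common ancestors add.
X and Y are related in two ways: half-sibs through their shared mother (r = 1/4) and half second cousins through their fathers (r = 1/64).
r = 1/4 + 1/64 = 0.265625.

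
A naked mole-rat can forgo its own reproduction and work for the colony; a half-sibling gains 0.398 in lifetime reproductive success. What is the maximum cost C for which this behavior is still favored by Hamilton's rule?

r to a half-sibling = 0.25 (half-sibs share one parent — one path of length 2: r = (1/2)^2 = 1/4).
Hamilton's rule: n·r·B > C, so the trait is favored while C < n·r·B = 1·0.25·0.398 = 0.0995.

0.0995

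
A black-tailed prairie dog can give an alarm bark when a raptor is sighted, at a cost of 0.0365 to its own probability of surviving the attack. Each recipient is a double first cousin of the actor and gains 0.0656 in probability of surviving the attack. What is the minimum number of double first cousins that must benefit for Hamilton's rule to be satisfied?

3

r to a double first cousin = 0.25 (double first cousins share both grandparent pairs — four paths of length 4: r = 4·(1/2)^4 = 1/4).
Hamilton's rule: n·r·B > C  ⇒  n > C/(r·B) = 0.0365/(0.25·0.0656) = 2.226.
The smallest integer exceeding 2.226 is 3.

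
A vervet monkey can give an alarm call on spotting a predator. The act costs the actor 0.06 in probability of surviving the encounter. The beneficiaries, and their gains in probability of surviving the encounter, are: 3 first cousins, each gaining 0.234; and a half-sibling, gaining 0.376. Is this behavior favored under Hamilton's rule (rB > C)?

Yes

Hamilton's rule: the trait is favored when the sum of r·B over every recipient exceeds the actor's cost C.
r to a first cousin = 1/8 (first cousins share one grandparent pair — two paths of length 4: r = 2·(1/2)^4 = 1/8).
r to a half-sibling = 0.25 (half-sibs share one parent — one path of length 2: r = (1/2)^2 = 1/4).
Summing one r·B term per recipient: 3·0.125·0.234 + 1·0.25·0.376 = 0.18175.
0.18175 > 0.06: the indirect benefit exceeds the cost.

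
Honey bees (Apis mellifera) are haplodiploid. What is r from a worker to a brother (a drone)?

Her haploid brother carries none of their father's genes and a random half of their mother's genome; that half matches the maternal half of her own genome with probability 1/2: r = 1/2 · 1/2 = 1/4.

0.25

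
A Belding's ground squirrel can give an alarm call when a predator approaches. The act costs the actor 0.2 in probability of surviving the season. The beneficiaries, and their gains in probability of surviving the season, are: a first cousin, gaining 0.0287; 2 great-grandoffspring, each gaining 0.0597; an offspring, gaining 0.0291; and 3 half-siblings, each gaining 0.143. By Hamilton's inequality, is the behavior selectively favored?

No

Hamilton's rule: the trait is favored when the sum of r·B over every recipient exceeds the actor's cost C.
r to a first cousin = 0.125 (first cousins share one grandparent pair — two paths of length 4: r = 2·(1/2)^4 = 1/8).
r to a great-grandoffspring = 1/8 (three parent–offspring links: r = (1/2)^3 = 1/8).
r to an offspring = 1/2 (one parent–offspring link: r = (1/2)^1 = 1/2).
r to a half-sibling = 1/4 (half-sibs share one parent — one path of length 2: r = (1/2)^2 = 1/4).
Summing one r·B term per recipient: 1·0.125·0.0287 + 2·0.125·0.0597 + 1·0.5·0.0291 + 3·0.25·0.143 = 0.1403125.
0.1403125 < 0.2: the indirect benefit is less than the cost.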